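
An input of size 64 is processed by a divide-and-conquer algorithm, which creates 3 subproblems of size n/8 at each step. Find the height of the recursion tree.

For divide and conquer with division factor 8:

Problem sizes at each level:
Level 0: 64
Level 1: 8
Level 2: 1

The root is level 0 and the size-1 base case is level 2 (the tree spans levels 0 through 2, i.e. 3 levels counting the root), so the depth is the number of divisions: log_8(64) = 2

The recursion tree depth is log_8(64) = 2. At each level, the problem size is divided by 8, so it takes 2 divisions to reduce to a base case of size 1. The algorithm makes 3 recursive calls at each level.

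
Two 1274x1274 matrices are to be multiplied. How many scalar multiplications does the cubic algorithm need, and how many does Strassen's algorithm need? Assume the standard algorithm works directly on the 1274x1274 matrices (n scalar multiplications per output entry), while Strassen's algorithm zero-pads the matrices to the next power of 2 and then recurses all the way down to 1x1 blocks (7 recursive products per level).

Matrix multiplication for 1274x1274 matrices:

Strassen's algorithm requires power-of-2 dimensions. Pad 1274x1274 to 2048x2048 (next power of 2).

Standard algorithm: 1274^3 = 2067798824 multiplications
Strassen's algorithm: 7^(log2(2048)) = 7^11 = 1977326743 multiplications
Savings: 2067798824 - 1977326743 = 90472081 multiplications

Standard: 2067798824 multiplications (1274^3). Strassen: 1977326743 multiplications (7^11, after padding to 2048x2048). Strassen reduces 8 recursive multiplications to 7 at each level.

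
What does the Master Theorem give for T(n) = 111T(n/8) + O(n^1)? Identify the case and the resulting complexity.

Master Theorem for T(n) = 111T(n/8) + O(n^1):

a = 111, b = 8, c = 1
log_b(a) = log_8(111) = 2.2648

Case 1: c = 1 < log_8(111) = 2.2648
T(n) = O(n^(log_8 111))

For T(n) = 111T(n/8) + O(n^1): log_8(111) = 2.2648. This is Case 1 of the Master Theorem (c < log_b(a), work dominated by leaves), giving O(n^(log_8 111)).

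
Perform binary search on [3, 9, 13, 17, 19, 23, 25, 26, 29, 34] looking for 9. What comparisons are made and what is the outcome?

Binary search for 9 in [3, 9, 13, 17, 19, 23, 25, 26, 29, 34]:

lo=0, hi=9, mid=4, arr[mid]=19 -> 19 > 9, search left half
lo=0, hi=3, mid=1, arr[mid]=9 -> Found target at index 1!

Binary search finds 9 at index 1 after 2 comparisons. The search repeatedly halves the search space by comparing with the middle element.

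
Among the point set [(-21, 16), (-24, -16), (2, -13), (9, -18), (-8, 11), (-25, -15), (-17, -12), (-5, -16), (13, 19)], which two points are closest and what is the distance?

Computing all pairwise distances among 9 points:

d((-21, 16), (-24, -16)) = 32.1403
d((-21, 16), (2, -13)) = 37.0135
d((-21, 16), (9, -18)) = 45.3431
d((-21, 16), (-8, 11)) = 13.9284
d((-21, 16), (-25, -15)) = 31.257
d((-21, 16), (-17, -12)) = 28.2843
d((-21, 16), (-5, -16)) = 35.7771
d((-21, 16), (13, 19)) = 34.1321
d((-24, -16), (2, -13)) = 26.1725
d((-24, -16), (9, -18)) = 33.0606
d((-24, -16), (-8, 11)) = 31.3847
d((-24, -16), (-25, -15)) = 1.4142 <-- minimum
d((-24, -16), (-17, -12)) = 8.0623
d((-24, -16), (-5, -16)) = 19.0
d((-24, -16), (13, 19)) = 50.9313
d((2, -13), (9, -18)) = 8.6023
d((2, -13), (-8, 11)) = 26.0
d((2, -13), (-25, -15)) = 27.074
d((2, -13), (-17, -12)) = 19.0263
d((2, -13), (-5, -16)) = 7.6158
d((2, -13), (13, 19)) = 33.8378
d((9, -18), (-8, 11)) = 33.6155
d((9, -18), (-25, -15)) = 34.1321
d((9, -18), (-17, -12)) = 26.6833
d((9, -18), (-5, -16)) = 14.1421
d((9, -18), (13, 19)) = 37.2156
d((-8, 11), (-25, -15)) = 31.0644
d((-8, 11), (-17, -12)) = 24.6982
d((-8, 11), (-5, -16)) = 27.1662
d((-8, 11), (13, 19)) = 22.4722
d((-25, -15), (-17, -12)) = 8.544
d((-25, -15), (-5, -16)) = 20.025
d((-25, -15), (13, 19)) = 50.9902
d((-17, -12), (-5, -16)) = 12.6491
d((-17, -12), (13, 19)) = 43.1393
d((-5, -16), (13, 19)) = 39.3573

Closest pair: (-24, -16) and (-25, -15) with distance 1.4142

The closest pair is (-24, -16) and (-25, -15) with Euclidean distance 1.4142. For 9 points, brute-force pairwise comparison is shown above. For large n, the divide-and-conquer algorithm (sort by x, recurse on halves, check the dividing strip) achieves O(n log n).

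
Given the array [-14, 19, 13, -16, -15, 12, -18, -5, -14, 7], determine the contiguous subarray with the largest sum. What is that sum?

Using Kadane's algorithm on [-14, 19, 13, -16, -15, 12, -18, -5, -14, 7]:

Scanning through the array:
Position 1 (value 19): max_ending_here = 19, max_so_far = 19
Position 2 (value 13): max_ending_here = 32, max_so_far = 32
Position 3 (value -16): max_ending_here = 16, max_so_far = 32
Position 4 (value -15): max_ending_here = 1, max_so_far = 32
Position 5 (value 12): max_ending_here = 13, max_so_far = 32
Position 6 (value -18): max_ending_here = -5, max_so_far = 32
Position 7 (value -5): max_ending_here = -5, max_so_far = 32
Position 8 (value -14): max_ending_here = -14, max_so_far = 32
Position 9 (value 7): max_ending_here = 7, max_so_far = 32

Maximum subarray: [19, 13]
Maximum sum: 32

The maximum subarray is [19, 13] with sum 32. This subarray runs from index 1 to index 2.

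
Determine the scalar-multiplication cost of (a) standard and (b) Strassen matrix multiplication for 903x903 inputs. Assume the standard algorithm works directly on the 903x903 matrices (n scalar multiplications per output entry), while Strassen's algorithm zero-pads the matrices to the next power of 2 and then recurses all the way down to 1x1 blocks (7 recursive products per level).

Matrix multiplication for 903x903 matrices:

Strassen's algorithm requires power-of-2 dimensions. Pad 903x903 to 1024x1024 (next power of 2).

Standard algorithm: 903^3 = 736314327 multiplications
Strassen's algorithm: 7^(log2(1024)) = 7^10 = 282475249 multiplications
Savings: 736314327 - 282475249 = 453839078 multiplications

Standard: 736314327 multiplications (903^3). Strassen: 282475249 multiplications (7^10, after padding to 1024x1024). Strassen reduces 8 recursive multiplications to 7 at each level.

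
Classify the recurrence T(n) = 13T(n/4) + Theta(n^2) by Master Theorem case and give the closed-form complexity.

Master Theorem for T(n) = 13T(n/4) + O(n^2):

a = 13, b = 4, c = 2
log_b(a) = log_4(13) = 1.8502

Case 3: c = 2 > log_4(13) = 1.8502
T(n) = O(n^2) = O(n^2)

For T(n) = 13T(n/4) + O(n^2): log_4(13) = 1.8502. This is Case 3 of the Master Theorem (c > log_b(a), work dominated by root), giving O(n^2).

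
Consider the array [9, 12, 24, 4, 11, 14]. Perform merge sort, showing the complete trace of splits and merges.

Merge sort trace:

Split: [9, 12, 24, 4, 11, 14] -> [9, 12, 24] and [4, 11, 14]
  Split: [9, 12, 24] -> [9] and [12, 24]
    Split: [12, 24] -> [12] and [24]
    Merge: [12] + [24] -> [12, 24]
  Merge: [9] + [12, 24] -> [9, 12, 24]
  Split: [4, 11, 14] -> [4] and [11, 14]
    Split: [11, 14] -> [11] and [14]
    Merge: [11] + [14] -> [11, 14]
  Merge: [4] + [11, 14] -> [4, 11, 14]
Merge: [9, 12, 24] + [4, 11, 14] -> [4, 9, 11, 12, 14, 24]

Final sorted array: [4, 9, 11, 12, 14, 24]

The merge sort proceeds by recursively splitting the array and merging sorted halves.
After all merges, the sorted array is [4, 9, 11, 12, 14, 24].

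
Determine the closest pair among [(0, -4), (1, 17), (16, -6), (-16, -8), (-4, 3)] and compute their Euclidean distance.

Computing all pairwise distances among 5 points:

d((0, -4), (1, 17)) = 21.0238
d((0, -4), (16, -6)) = 16.1245
d((0, -4), (-16, -8)) = 16.4924
d((0, -4), (-4, 3)) = 8.0623 <-- minimum
d((1, 17), (16, -6)) = 27.4591
d((1, 17), (-16, -8)) = 30.2324
d((1, 17), (-4, 3)) = 14.8661
d((16, -6), (-16, -8)) = 32.0624
d((16, -6), (-4, 3)) = 21.9317
d((-16, -8), (-4, 3)) = 16.2788

Closest pair: (0, -4) and (-4, 3) with distance 8.0623

The closest pair is (0, -4) and (-4, 3) with Euclidean distance 8.0623. For 5 points, brute-force pairwise comparison is shown above. For large n, the divide-and-conquer algorithm (sort by x, recurse on halves, check the dividing strip) achieves O(n log n).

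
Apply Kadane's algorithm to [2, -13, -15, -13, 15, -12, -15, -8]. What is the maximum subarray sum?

Using Kadane's algorithm on [2, -13, -15, -13, 15, -12, -15, -8]:

Scanning through the array:
Position 1 (value -13): max_ending_here = -11, max_so_far = 2
Position 2 (value -15): max_ending_here = -15, max_so_far = 2
Position 3 (value -13): max_ending_here = -13, max_so_far = 2
Position 4 (value 15): max_ending_here = 15, max_so_far = 15
Position 5 (value -12): max_ending_here = 3, max_so_far = 15
Position 6 (value -15): max_ending_here = -12, max_so_far = 15
Position 7 (value -8): max_ending_here = -8, max_so_far = 15

Maximum subarray: [15]
Maximum sum: 15

The maximum subarray is [15] with sum 15. This subarray runs from index 4 to index 4.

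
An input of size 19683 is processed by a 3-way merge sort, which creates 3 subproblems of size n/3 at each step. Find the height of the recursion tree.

For divide and conquer with division factor 3:

Problem sizes at each level:
Level 0: 19683
Level 1: 6561
Level 2: 2187
Level 3: 729
Level 4: 243
Level 5: 81
Level 6: 27
Level 7: 9
Level 8: 3
Level 9: 1

The root is level 0 and the size-1 base case is level 9 (the tree spans levels 0 through 9, i.e. 10 levels counting the root), so the depth is the number of divisions: log_3(19683) = 9

The recursion tree depth is log_3(19683) = 9. At each level, the problem size is divided by 3, so it takes 9 divisions to reduce to a base case of size 1. The algorithm makes 3 recursive calls at each level.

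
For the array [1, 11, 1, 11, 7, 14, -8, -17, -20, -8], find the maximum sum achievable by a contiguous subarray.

Using Kadane's algorithm on [1, 11, 1, 11, 7, 14, -8, -17, -20, -8]:

Scanning through the array:
Position 1 (value 11): max_ending_here = 12, max_so_far = 12
Position 2 (value 1): max_ending_here = 13, max_so_far = 13
Position 3 (value 11): max_ending_here = 24, max_so_far = 24
Position 4 (value 7): max_ending_here = 31, max_so_far = 31
Position 5 (value 14): max_ending_here = 45, max_so_far = 45
Position 6 (value -8): max_ending_here = 37, max_so_far = 45
Position 7 (value -17): max_ending_here = 20, max_so_far = 45
Position 8 (value -20): max_ending_here = 0, max_so_far = 45
Position 9 (value -8): max_ending_here = -8, max_so_far = 45

Maximum subarray: [1, 11, 1, 11, 7, 14]
Maximum sum: 45

The maximum subarray is [1, 11, 1, 11, 7, 14] with sum 45. This subarray runs from index 0 to index 5.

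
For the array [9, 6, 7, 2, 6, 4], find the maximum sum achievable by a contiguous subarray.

Using Kadane's algorithm on [9, 6, 7, 2, 6, 4]:

Scanning through the array:
Position 1 (value 6): max_ending_here = 15, max_so_far = 15
Position 2 (value 7): max_ending_here = 22, max_so_far = 22
Position 3 (value 2): max_ending_here = 24, max_so_far = 24
Position 4 (value 6): max_ending_here = 30, max_so_far = 30
Position 5 (value 4): max_ending_here = 34, max_so_far = 34

Maximum subarray: [9, 6, 7, 2, 6, 4]
Maximum sum: 34

The maximum subarray is [9, 6, 7, 2, 6, 4] with sum 34. This subarray runs from index 0 to index 5.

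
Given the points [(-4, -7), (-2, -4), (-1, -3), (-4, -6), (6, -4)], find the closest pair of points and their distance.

Computing all pairwise distances among 5 points:

d((-4, -7), (-2, -4)) = 3.6056
d((-4, -7), (-1, -3)) = 5.0
d((-4, -7), (-4, -6)) = 1.0 <-- minimum
d((-4, -7), (6, -4)) = 10.4403
d((-2, -4), (-1, -3)) = 1.4142
d((-2, -4), (-4, -6)) = 2.8284
d((-2, -4), (6, -4)) = 8.0
d((-1, -3), (-4, -6)) = 4.2426
d((-1, -3), (6, -4)) = 7.0711
d((-4, -6), (6, -4)) = 10.198

Closest pair: (-4, -7) and (-4, -6) with distance 1.0

The closest pair is (-4, -7) and (-4, -6) with Euclidean distance 1.0. For 5 points, brute-force pairwise comparison is shown above. For large n, the divide-and-conquer algorithm (sort by x, recurse on halves, check the dividing strip) achieves O(n log n).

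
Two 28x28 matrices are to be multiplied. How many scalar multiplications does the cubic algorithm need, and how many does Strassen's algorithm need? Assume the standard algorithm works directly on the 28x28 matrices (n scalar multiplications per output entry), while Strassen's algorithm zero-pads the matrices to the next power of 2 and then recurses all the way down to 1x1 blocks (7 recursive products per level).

Matrix multiplication for 28x28 matrices:

Strassen's algorithm requires power-of-2 dimensions. Pad 28x28 to 32x32 (next power of 2).

Standard algorithm: 28^3 = 21952 multiplications
Strassen's algorithm: 7^(log2(32)) = 7^5 = 16807 multiplications
Savings: 21952 - 16807 = 5145 multiplications

Standard: 21952 multiplications (28^3). Strassen: 16807 multiplications (7^5, after padding to 32x32). Strassen reduces 8 recursive multiplications to 7 at each level.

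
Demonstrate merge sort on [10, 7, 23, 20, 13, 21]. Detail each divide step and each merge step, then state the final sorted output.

Merge sort trace:

Split: [10, 7, 23, 20, 13, 21] -> [10, 7, 23] and [20, 13, 21]
  Split: [10, 7, 23] -> [10] and [7, 23]
    Split: [7, 23] -> [7] and [23]
    Merge: [7] + [23] -> [7, 23]
  Merge: [10] + [7, 23] -> [7, 10, 23]
  Split: [20, 13, 21] -> [20] and [13, 21]
    Split: [13, 21] -> [13] and [21]
    Merge: [13] + [21] -> [13, 21]
  Merge: [20] + [13, 21] -> [13, 20, 21]
Merge: [7, 10, 23] + [13, 20, 21] -> [7, 10, 13, 20, 21, 23]

Final sorted array: [7, 10, 13, 20, 21, 23]

The merge sort proceeds by recursively splitting the array and merging sorted halves.
After all merges, the sorted array is [7, 10, 13, 20, 21, 23].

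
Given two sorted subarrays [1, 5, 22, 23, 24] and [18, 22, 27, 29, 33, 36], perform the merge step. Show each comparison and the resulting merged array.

Merging process:

Compare 1 vs 18: take 1 from left. Merged: [1]
Compare 5 vs 18: take 5 from left. Merged: [1, 5]
Compare 22 vs 18: take 18 from right. Merged: [1, 5, 18]
Compare 22 vs 22: take 22 from left. Merged: [1, 5, 18, 22]
Compare 23 vs 22: take 22 from right. Merged: [1, 5, 18, 22, 22]
Compare 23 vs 27: take 23 from left. Merged: [1, 5, 18, 22, 22, 23]
Compare 24 vs 27: take 24 from left. Merged: [1, 5, 18, 22, 22, 23, 24]
Append remaining from right: [27, 29, 33, 36]. Merged: [1, 5, 18, 22, 22, 23, 24, 27, 29, 33, 36]

Final merged array: [1, 5, 18, 22, 22, 23, 24, 27, 29, 33, 36]
Total comparisons: 7

The merged array is [1, 5, 18, 22, 22, 23, 24, 27, 29, 33, 36], requiring 7 comparisons. The merge step runs in O(n) time where n is the total number of elements.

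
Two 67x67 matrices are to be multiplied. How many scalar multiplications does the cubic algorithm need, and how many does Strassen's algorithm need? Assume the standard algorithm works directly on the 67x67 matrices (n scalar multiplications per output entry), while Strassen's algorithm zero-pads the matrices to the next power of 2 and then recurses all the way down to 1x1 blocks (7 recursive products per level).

Matrix multiplication for 67x67 matrices:

Strassen's algorithm requires power-of-2 dimensions. Pad 67x67 to 128x128 (next power of 2).

Standard algorithm: 67^3 = 300763 multiplications
Strassen's algorithm: 7^(log2(128)) = 7^7 = 823543 multiplications
Difference: 300763 - 823543 = -522780 (Strassen uses MORE here due to padding overhead — for small or just-over-power-of-2 n, padding can outweigh the per-level savings)

Standard: 300763 multiplications (67^3). Strassen: 823543 multiplications (7^7, after padding to 128x128). Strassen reduces 8 recursive multiplications to 7 at each level.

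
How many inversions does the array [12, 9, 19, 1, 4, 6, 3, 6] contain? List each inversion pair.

Finding inversions in [12, 9, 19, 1, 4, 6, 3, 6]:

(0, 1): arr[0]=12 > arr[1]=9
(0, 3): arr[0]=12 > arr[3]=1
(0, 4): arr[0]=12 > arr[4]=4
(0, 5): arr[0]=12 > arr[5]=6
(0, 6): arr[0]=12 > arr[6]=3
(0, 7): arr[0]=12 > arr[7]=6
(1, 3): arr[1]=9 > arr[3]=1
(1, 4): arr[1]=9 > arr[4]=4
(1, 5): arr[1]=9 > arr[5]=6
(1, 6): arr[1]=9 > arr[6]=3
(1, 7): arr[1]=9 > arr[7]=6
(2, 3): arr[2]=19 > arr[3]=1
(2, 4): arr[2]=19 > arr[4]=4
(2, 5): arr[2]=19 > arr[5]=6
(2, 6): arr[2]=19 > arr[6]=3
(2, 7): arr[2]=19 > arr[7]=6
(4, 6): arr[4]=4 > arr[6]=3
(5, 6): arr[5]=6 > arr[6]=3

Total inversions: 18

The array has 18 inversion(s): (0,1), (0,3), (0,4), (0,5), (0,6), (0,7), (1,3), (1,4), (1,5), (1,6), (1,7), (2,3), (2,4), (2,5), (2,6), (2,7), (4,6), (5,6). Each pair (i,j) satisfies i < j and arr[i] > arr[j].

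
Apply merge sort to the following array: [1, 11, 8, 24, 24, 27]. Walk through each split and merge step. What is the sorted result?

Merge sort trace:

Split: [1, 11, 8, 24, 24, 27] -> [1, 11, 8] and [24, 24, 27]
  Split: [1, 11, 8] -> [1] and [11, 8]
    Split: [11, 8] -> [11] and [8]
    Merge: [11] + [8] -> [8, 11]
  Merge: [1] + [8, 11] -> [1, 8, 11]
  Split: [24, 24, 27] -> [24] and [24, 27]
    Split: [24, 27] -> [24] and [27]
    Merge: [24] + [27] -> [24, 27]
  Merge: [24] + [24, 27] -> [24, 24, 27]
Merge: [1, 8, 11] + [24, 24, 27] -> [1, 8, 11, 24, 24, 27]

Final sorted array: [1, 8, 11, 24, 24, 27]

The merge sort proceeds by recursively splitting the array and merging sorted halves.
After all merges, the sorted array is [1, 8, 11, 24, 24, 27].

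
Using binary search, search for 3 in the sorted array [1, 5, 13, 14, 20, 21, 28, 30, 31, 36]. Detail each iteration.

Binary search for 3 in [1, 5, 13, 14, 20, 21, 28, 30, 31, 36]:

lo=0, hi=9, mid=4, arr[mid]=20 -> 20 > 3, search left half
lo=0, hi=3, mid=1, arr[mid]=5 -> 5 > 3, search left half
lo=0, hi=0, mid=0, arr[mid]=1 -> 1 < 3, search right half
lo=1 > hi=0, target 3 not found

Binary search determines that 3 is not in the array after 3 comparisons. The search space was exhausted without finding the target.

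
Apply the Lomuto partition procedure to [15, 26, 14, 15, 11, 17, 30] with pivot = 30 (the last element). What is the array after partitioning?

Lomuto partition with pivot = 30:

Initial array: [15, 26, 14, 15, 11, 17, 30]

arr[0]=15 <= 30: swap with position 0, array becomes [15, 26, 14, 15, 11, 17, 30]
arr[1]=26 <= 30: swap with position 1, array becomes [15, 26, 14, 15, 11, 17, 30]
arr[2]=14 <= 30: swap with position 2, array becomes [15, 26, 14, 15, 11, 17, 30]
arr[3]=15 <= 30: swap with position 3, array becomes [15, 26, 14, 15, 11, 17, 30]
arr[4]=11 <= 30: swap with position 4, array becomes [15, 26, 14, 15, 11, 17, 30]
arr[5]=17 <= 30: swap with position 5, array becomes [15, 26, 14, 15, 11, 17, 30]

Place pivot at position 6: [15, 26, 14, 15, 11, 17, 30]
Pivot position: 6

After partitioning with pivot 30, the array becomes [15, 26, 14, 15, 11, 17, 30]. The pivot is placed at index 6. All elements to the left of the pivot are <= 30, and all elements to the right are > 30.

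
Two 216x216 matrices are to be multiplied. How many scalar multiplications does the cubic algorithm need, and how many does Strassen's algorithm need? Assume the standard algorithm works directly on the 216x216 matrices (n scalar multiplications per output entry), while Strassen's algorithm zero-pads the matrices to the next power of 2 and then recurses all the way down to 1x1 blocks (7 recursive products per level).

Matrix multiplication for 216x216 matrices:

Strassen's algorithm requires power-of-2 dimensions. Pad 216x216 to 256x256 (next power of 2).

Standard algorithm: 216^3 = 10077696 multiplications
Strassen's algorithm: 7^(log2(256)) = 7^8 = 5764801 multiplications
Savings: 10077696 - 5764801 = 4312895 multiplications

Standard: 10077696 multiplications (216^3). Strassen: 5764801 multiplications (7^8, after padding to 256x256). Strassen reduces 8 recursive multiplications to 7 at each level.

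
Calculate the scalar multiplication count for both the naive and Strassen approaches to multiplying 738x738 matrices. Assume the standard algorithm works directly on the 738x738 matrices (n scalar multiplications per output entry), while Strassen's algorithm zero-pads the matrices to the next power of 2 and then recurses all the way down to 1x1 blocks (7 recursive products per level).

Matrix multiplication for 738x738 matrices:

Strassen's algorithm requires power-of-2 dimensions. Pad 738x738 to 1024x1024 (next power of 2).

Standard algorithm: 738^3 = 401947272 multiplications
Strassen's algorithm: 7^(log2(1024)) = 7^10 = 282475249 multiplications
Savings: 401947272 - 282475249 = 119472023 multiplications

Standard: 401947272 multiplications (738^3). Strassen: 282475249 multiplications (7^10, after padding to 1024x1024). Strassen reduces 8 recursive multiplications to 7 at each level.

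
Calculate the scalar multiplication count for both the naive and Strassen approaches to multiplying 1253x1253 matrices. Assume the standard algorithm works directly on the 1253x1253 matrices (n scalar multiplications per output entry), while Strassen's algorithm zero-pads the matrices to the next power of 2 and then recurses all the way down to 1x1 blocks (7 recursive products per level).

Matrix multiplication for 1253x1253 matrices:

Strassen's algorithm requires power-of-2 dimensions. Pad 1253x1253 to 2048x2048 (next power of 2).

Standard algorithm: 1253^3 = 1967221277 multiplications
Strassen's algorithm: 7^(log2(2048)) = 7^11 = 1977326743 multiplications
Difference: 1967221277 - 1977326743 = -10105466 (Strassen uses MORE here due to padding overhead — for small or just-over-power-of-2 n, padding can outweigh the per-level savings)

Standard: 1967221277 multiplications (1253^3). Strassen: 1977326743 multiplications (7^11, after padding to 2048x2048). Strassen reduces 8 recursive multiplications to 7 at each level.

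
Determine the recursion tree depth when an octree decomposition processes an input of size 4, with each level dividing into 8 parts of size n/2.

For divide and conquer with division factor 2:

Problem sizes at each level:
Level 0: 4
Level 1: 2
Level 2: 1

The root is level 0 and the size-1 base case is level 2 (the tree spans levels 0 through 2, i.e. 3 levels counting the root), so the depth is the number of divisions: log_2(4) = 2

The recursion tree depth is log_2(4) = 2. At each level, the problem size is divided by 2, so it takes 2 divisions to reduce to a base case of size 1. The algorithm makes 8 recursive calls at each level.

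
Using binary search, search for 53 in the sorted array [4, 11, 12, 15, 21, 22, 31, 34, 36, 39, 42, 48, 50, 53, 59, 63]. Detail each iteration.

Binary search for 53 in [4, 11, 12, 15, 21, 22, 31, 34, 36, 39, 42, 48, 50, 53, 59, 63]:

lo=0, hi=15, mid=7, arr[mid]=34 -> 34 < 53, search right half
lo=8, hi=15, mid=11, arr[mid]=48 -> 48 < 53, search right half
lo=12, hi=15, mid=13, arr[mid]=53 -> Found target at index 13!

Binary search finds 53 at index 13 after 3 comparisons. The search repeatedly halves the search space by comparing with the middle element.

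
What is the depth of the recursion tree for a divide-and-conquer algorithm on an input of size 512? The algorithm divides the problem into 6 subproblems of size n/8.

For divide and conquer with division factor 8:

Problem sizes at each level:
Level 0: 512
Level 1: 64
Level 2: 8
Level 3: 1

The root is level 0 and the size-1 base case is level 3 (the tree spans levels 0 through 3, i.e. 4 levels counting the root), so the depth is the number of divisions: log_8(512) = 3

The recursion tree depth is log_8(512) = 3. At each level, the problem size is divided by 8, so it takes 3 divisions to reduce to a base case of size 1. The algorithm makes 6 recursive calls at each level.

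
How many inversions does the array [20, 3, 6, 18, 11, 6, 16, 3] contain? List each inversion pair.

Finding inversions in [20, 3, 6, 18, 11, 6, 16, 3]:

(0, 1): arr[0]=20 > arr[1]=3
(0, 2): arr[0]=20 > arr[2]=6
(0, 3): arr[0]=20 > arr[3]=18
(0, 4): arr[0]=20 > arr[4]=11
(0, 5): arr[0]=20 > arr[5]=6
(0, 6): arr[0]=20 > arr[6]=16
(0, 7): arr[0]=20 > arr[7]=3
(2, 7): arr[2]=6 > arr[7]=3
(3, 4): arr[3]=18 > arr[4]=11
(3, 5): arr[3]=18 > arr[5]=6
(3, 6): arr[3]=18 > arr[6]=16
(3, 7): arr[3]=18 > arr[7]=3
(4, 5): arr[4]=11 > arr[5]=6
(4, 7): arr[4]=11 > arr[7]=3
(5, 7): arr[5]=6 > arr[7]=3
(6, 7): arr[6]=16 > arr[7]=3

Total inversions: 16

The array has 16 inversion(s): (0,1), (0,2), (0,3), (0,4), (0,5), (0,6), (0,7), (2,7), (3,4), (3,5), (3,6), (3,7), (4,5), (4,7), (5,7), (6,7). Each pair (i,j) satisfies i < j and arr[i] > arr[j].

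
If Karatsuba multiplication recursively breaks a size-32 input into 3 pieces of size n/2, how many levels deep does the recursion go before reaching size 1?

For divide and conquer with division factor 2:

Problem sizes at each level:
Level 0: 32
Level 1: 16
Level 2: 8
Level 3: 4
Level 4: 2
Level 5: 1

The root is level 0 and the size-1 base case is level 5 (the tree spans levels 0 through 5, i.e. 6 levels counting the root), so the depth is the number of divisions: log_2(32) = 5

The recursion tree depth is log_2(32) = 5. At each level, the problem size is divided by 2, so it takes 5 divisions to reduce to a base case of size 1. The algorithm makes 3 recursive calls at each level.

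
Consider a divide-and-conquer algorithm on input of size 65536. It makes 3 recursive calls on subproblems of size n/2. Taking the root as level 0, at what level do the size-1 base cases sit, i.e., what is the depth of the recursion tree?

For divide and conquer with division factor 2:

Problem sizes at each level:
Level 0: 65536
Level 1: 32768
Level 2: 16384
Level 3: 8192
Level 4: 4096
Level 5: 2048
Level 6: 1024
Level 7: 512
Level 8: 256
Level 9: 128
Level 10: 64
Level 11: 32
Level 12: 16
Level 13: 8
Level 14: 4
Level 15: 2
Level 16: 1

The root is level 0 and the size-1 base case is level 16 (the tree spans levels 0 through 16, i.e. 17 levels counting the root), so the depth is the number of divisions: log_2(65536) = 16

The recursion tree depth is log_2(65536) = 16. At each level, the problem size is divided by 2, so it takes 16 divisions to reduce to a base case of size 1. The algorithm makes 3 recursive calls at each level.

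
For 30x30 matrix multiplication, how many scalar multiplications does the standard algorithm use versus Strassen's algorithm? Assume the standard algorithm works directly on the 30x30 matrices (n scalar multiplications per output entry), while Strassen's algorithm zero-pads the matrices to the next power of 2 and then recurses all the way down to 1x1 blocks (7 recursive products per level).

Matrix multiplication for 30x30 matrices:

Strassen's algorithm requires power-of-2 dimensions. Pad 30x30 to 32x32 (next power of 2).

Standard algorithm: 30^3 = 27000 multiplications
Strassen's algorithm: 7^(log2(32)) = 7^5 = 16807 multiplications
Savings: 27000 - 16807 = 10193 multiplications

Standard: 27000 multiplications (30^3). Strassen: 16807 multiplications (7^5, after padding to 32x32). Strassen reduces 8 recursive multiplications to 7 at each level.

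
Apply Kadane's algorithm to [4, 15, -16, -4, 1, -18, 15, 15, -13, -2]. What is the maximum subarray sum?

Using Kadane's algorithm on [4, 15, -16, -4, 1, -18, 15, 15, -13, -2]:

Scanning through the array:
Position 1 (value 15): max_ending_here = 19, max_so_far = 19
Position 2 (value -16): max_ending_here = 3, max_so_far = 19
Position 3 (value -4): max_ending_here = -1, max_so_far = 19
Position 4 (value 1): max_ending_here = 1, max_so_far = 19
Position 5 (value -18): max_ending_here = -17, max_so_far = 19
Position 6 (value 15): max_ending_here = 15, max_so_far = 19
Position 7 (value 15): max_ending_here = 30, max_so_far = 30
Position 8 (value -13): max_ending_here = 17, max_so_far = 30
Position 9 (value -2): max_ending_here = 15, max_so_far = 30

Maximum subarray: [15, 15]
Maximum sum: 30

The maximum subarray is [15, 15] with sum 30. This subarray runs from index 6 to index 7.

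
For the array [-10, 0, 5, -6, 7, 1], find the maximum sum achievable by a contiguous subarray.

Using Kadane's algorithm on [-10, 0, 5, -6, 7, 1]:

Scanning through the array:
Position 1 (value 0): max_ending_here = 0, max_so_far = 0
Position 2 (value 5): max_ending_here = 5, max_so_far = 5
Position 3 (value -6): max_ending_here = -1, max_so_far = 5
Position 4 (value 7): max_ending_here = 7, max_so_far = 7
Position 5 (value 1): max_ending_here = 8, max_so_far = 8

Maximum subarray: [7, 1]
Maximum sum: 8

The maximum subarray is [7, 1] with sum 8. This subarray runs from index 4 to index 5.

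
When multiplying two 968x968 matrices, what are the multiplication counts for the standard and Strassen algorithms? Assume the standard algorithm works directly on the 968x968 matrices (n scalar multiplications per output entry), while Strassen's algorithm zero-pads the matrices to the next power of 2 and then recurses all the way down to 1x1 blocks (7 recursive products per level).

Matrix multiplication for 968x968 matrices:

Strassen's algorithm requires power-of-2 dimensions. Pad 968x968 to 1024x1024 (next power of 2).

Standard algorithm: 968^3 = 907039232 multiplications
Strassen's algorithm: 7^(log2(1024)) = 7^10 = 282475249 multiplications
Savings: 907039232 - 282475249 = 624563983 multiplications

Standard: 907039232 multiplications (968^3). Strassen: 282475249 multiplications (7^10, after padding to 1024x1024). Strassen reduces 8 recursive multiplications to 7 at each level.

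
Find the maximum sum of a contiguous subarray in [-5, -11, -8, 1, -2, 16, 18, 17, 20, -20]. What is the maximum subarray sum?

Using Kadane's algorithm on [-5, -11, -8, 1, -2, 16, 18, 17, 20, -20]:

Scanning through the array:
Position 1 (value -11): max_ending_here = -11, max_so_far = -5
Position 2 (value -8): max_ending_here = -8, max_so_far = -5
Position 3 (value 1): max_ending_here = 1, max_so_far = 1
Position 4 (value -2): max_ending_here = -1, max_so_far = 1
Position 5 (value 16): max_ending_here = 16, max_so_far = 16
Position 6 (value 18): max_ending_here = 34, max_so_far = 34
Position 7 (value 17): max_ending_here = 51, max_so_far = 51
Position 8 (value 20): max_ending_here = 71, max_so_far = 71
Position 9 (value -20): max_ending_here = 51, max_so_far = 71

Maximum subarray: [16, 18, 17, 20]
Maximum sum: 71

The maximum subarray is [16, 18, 17, 20] with sum 71. This subarray runs from index 5 to index 8.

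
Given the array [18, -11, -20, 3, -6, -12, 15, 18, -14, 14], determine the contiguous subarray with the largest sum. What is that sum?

Using Kadane's algorithm on [18, -11, -20, 3, -6, -12, 15, 18, -14, 14]:

Scanning through the array:
Position 1 (value -11): max_ending_here = 7, max_so_far = 18
Position 2 (value -20): max_ending_here = -13, max_so_far = 18
Position 3 (value 3): max_ending_here = 3, max_so_far = 18
Position 4 (value -6): max_ending_here = -3, max_so_far = 18
Position 5 (value -12): max_ending_here = -12, max_so_far = 18
Position 6 (value 15): max_ending_here = 15, max_so_far = 18
Position 7 (value 18): max_ending_here = 33, max_so_far = 33
Position 8 (value -14): max_ending_here = 19, max_so_far = 33
Position 9 (value 14): max_ending_here = 33, max_so_far = 33

Maximum subarray: [15, 18]
Maximum sum: 33

The maximum subarray is [15, 18] with sum 33. This subarray runs from index 6 to index 7.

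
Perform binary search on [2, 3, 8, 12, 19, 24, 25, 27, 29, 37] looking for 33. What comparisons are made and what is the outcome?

Binary search for 33 in [2, 3, 8, 12, 19, 24, 25, 27, 29, 37]:

lo=0, hi=9, mid=4, arr[mid]=19 -> 19 < 33, search right half
lo=5, hi=9, mid=7, arr[mid]=27 -> 27 < 33, search right half
lo=8, hi=9, mid=8, arr[mid]=29 -> 29 < 33, search right half
lo=9, hi=9, mid=9, arr[mid]=37 -> 37 > 33, search left half
lo=9 > hi=8, target 33 not found

Binary search determines that 33 is not in the array after 4 comparisons. The search space was exhausted without finding the target.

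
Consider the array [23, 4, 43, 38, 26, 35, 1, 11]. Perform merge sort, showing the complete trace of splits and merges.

Merge sort trace:

Split: [23, 4, 43, 38, 26, 35, 1, 11] -> [23, 4, 43, 38] and [26, 35, 1, 11]
  Split: [23, 4, 43, 38] -> [23, 4] and [43, 38]
    Split: [23, 4] -> [23] and [4]
    Merge: [23] + [4] -> [4, 23]
    Split: [43, 38] -> [43] and [38]
    Merge: [43] + [38] -> [38, 43]
  Merge: [4, 23] + [38, 43] -> [4, 23, 38, 43]
  Split: [26, 35, 1, 11] -> [26, 35] and [1, 11]
    Split: [26, 35] -> [26] and [35]
    Merge: [26] + [35] -> [26, 35]
    Split: [1, 11] -> [1] and [11]
    Merge: [1] + [11] -> [1, 11]
  Merge: [26, 35] + [1, 11] -> [1, 11, 26, 35]
Merge: [4, 23, 38, 43] + [1, 11, 26, 35] -> [1, 4, 11, 23, 26, 35, 38, 43]

Final sorted array: [1, 4, 11, 23, 26, 35, 38, 43]

The merge sort proceeds by recursively splitting the array and merging sorted halves.
After all merges, the sorted array is [1, 4, 11, 23, 26, 35, 38, 43].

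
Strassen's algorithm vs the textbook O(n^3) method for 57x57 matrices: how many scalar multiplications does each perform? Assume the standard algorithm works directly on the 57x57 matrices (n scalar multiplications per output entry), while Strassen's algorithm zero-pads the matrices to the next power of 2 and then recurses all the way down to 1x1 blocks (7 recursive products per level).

Matrix multiplication for 57x57 matrices:

Strassen's algorithm requires power-of-2 dimensions. Pad 57x57 to 64x64 (next power of 2).

Standard algorithm: 57^3 = 185193 multiplications
Strassen's algorithm: 7^(log2(64)) = 7^6 = 117649 multiplications
Savings: 185193 - 117649 = 67544 multiplications

Standard: 185193 multiplications (57^3). Strassen: 117649 multiplications (7^6, after padding to 64x64). Strassen reduces 8 recursive multiplications to 7 at each level.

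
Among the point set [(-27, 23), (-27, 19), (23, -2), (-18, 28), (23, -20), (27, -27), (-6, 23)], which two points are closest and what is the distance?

Computing all pairwise distances among 7 points:

d((-27, 23), (-27, 19)) = 4.0 <-- minimum
d((-27, 23), (23, -2)) = 55.9017
d((-27, 23), (-18, 28)) = 10.2956
d((-27, 23), (23, -20)) = 65.9469
d((-27, 23), (27, -27)) = 73.5935
d((-27, 23), (-6, 23)) = 21.0
d((-27, 19), (23, -2)) = 54.231
d((-27, 19), (-18, 28)) = 12.7279
d((-27, 19), (23, -20)) = 63.4114
d((-27, 19), (27, -27)) = 70.9366
d((-27, 19), (-6, 23)) = 21.3776
d((23, -2), (-18, 28)) = 50.8035
d((23, -2), (23, -20)) = 18.0
d((23, -2), (27, -27)) = 25.318
d((23, -2), (-6, 23)) = 38.2884
d((-18, 28), (23, -20)) = 63.1269
d((-18, 28), (27, -27)) = 71.0634
d((-18, 28), (-6, 23)) = 13.0
d((23, -20), (27, -27)) = 8.0623
d((23, -20), (-6, 23)) = 51.8652
d((27, -27), (-6, 23)) = 59.9083

Closest pair: (-27, 23) and (-27, 19) with distance 4.0

The closest pair is (-27, 23) and (-27, 19) with Euclidean distance 4.0. For 7 points, brute-force pairwise comparison is shown above. For large n, the divide-and-conquer algorithm (sort by x, recurse on halves, check the dividing strip) achieves O(n log n).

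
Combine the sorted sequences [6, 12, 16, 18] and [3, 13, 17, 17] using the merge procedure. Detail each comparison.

Merging process:

Compare 6 vs 3: take 3 from right. Merged: [3]
Compare 6 vs 13: take 6 from left. Merged: [3, 6]
Compare 12 vs 13: take 12 from left. Merged: [3, 6, 12]
Compare 16 vs 13: take 13 from right. Merged: [3, 6, 12, 13]
Compare 16 vs 17: take 16 from left. Merged: [3, 6, 12, 13, 16]
Compare 18 vs 17: take 17 from right. Merged: [3, 6, 12, 13, 16, 17]
Compare 18 vs 17: take 17 from right. Merged: [3, 6, 12, 13, 16, 17, 17]
Append remaining from left: [18]. Merged: [3, 6, 12, 13, 16, 17, 17, 18]

Final merged array: [3, 6, 12, 13, 16, 17, 17, 18]
Total comparisons: 7

The merged array is [3, 6, 12, 13, 16, 17, 17, 18], requiring 7 comparisons. The merge step runs in O(n) time where n is the total number of elements.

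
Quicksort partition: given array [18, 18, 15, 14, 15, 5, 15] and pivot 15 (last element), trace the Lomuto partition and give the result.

Lomuto partition with pivot = 15:

Initial array: [18, 18, 15, 14, 15, 5, 15]

arr[0]=18 > 15: no swap
arr[1]=18 > 15: no swap
arr[2]=15 <= 15: swap with position 0, array becomes [15, 18, 18, 14, 15, 5, 15]
arr[3]=14 <= 15: swap with position 1, array becomes [15, 14, 18, 18, 15, 5, 15]
arr[4]=15 <= 15: swap with position 2, array becomes [15, 14, 15, 18, 18, 5, 15]
arr[5]=5 <= 15: swap with position 3, array becomes [15, 14, 15, 5, 18, 18, 15]

Place pivot at position 4: [15, 14, 15, 5, 15, 18, 18]
Pivot position: 4

After partitioning with pivot 15, the array becomes [15, 14, 15, 5, 15, 18, 18]. The pivot is placed at index 4. All elements to the left of the pivot are <= 15, and all elements to the right are > 15.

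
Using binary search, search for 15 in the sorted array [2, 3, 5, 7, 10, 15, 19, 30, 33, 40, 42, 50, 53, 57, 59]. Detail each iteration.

Binary search for 15 in [2, 3, 5, 7, 10, 15, 19, 30, 33, 40, 42, 50, 53, 57, 59]:

lo=0, hi=14, mid=7, arr[mid]=30 -> 30 > 15, search left half
lo=0, hi=6, mid=3, arr[mid]=7 -> 7 < 15, search right half
lo=4, hi=6, mid=5, arr[mid]=15 -> Found target at index 5!

Binary search finds 15 at index 5 after 3 comparisons. The search repeatedly halves the search space by comparing with the middle element.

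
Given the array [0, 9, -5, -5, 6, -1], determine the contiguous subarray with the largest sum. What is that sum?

Using Kadane's algorithm on [0, 9, -5, -5, 6, -1]:

Scanning through the array:
Position 1 (value 9): max_ending_here = 9, max_so_far = 9
Position 2 (value -5): max_ending_here = 4, max_so_far = 9
Position 3 (value -5): max_ending_here = -1, max_so_far = 9
Position 4 (value 6): max_ending_here = 6, max_so_far = 9
Position 5 (value -1): max_ending_here = 5, max_so_far = 9

Maximum subarray: [0, 9]
Maximum sum: 9

The maximum subarray is [0, 9] with sum 9. This subarray runs from index 0 to index 1.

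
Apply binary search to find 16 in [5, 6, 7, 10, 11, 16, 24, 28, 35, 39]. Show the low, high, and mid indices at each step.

Binary search for 16 in [5, 6, 7, 10, 11, 16, 24, 28, 35, 39]:

lo=0, hi=9, mid=4, arr[mid]=11 -> 11 < 16, search right half
lo=5, hi=9, mid=7, arr[mid]=28 -> 28 > 16, search left half
lo=5, hi=6, mid=5, arr[mid]=16 -> Found target at index 5!

Binary search finds 16 at index 5 after 3 comparisons. The search repeatedly halves the search space by comparing with the middle element.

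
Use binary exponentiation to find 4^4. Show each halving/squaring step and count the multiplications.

Computing 4^4 by squaring (build up from 4^1; each line after the first costs one multiplication):

4^1 = 4
4^2 = (4^1)^2 = 4^2 = 16
4^4 = (4^2)^2 = 16^2 = 256

Result: 256
Multiplications needed: 2 (2 lines after 4^1)

4^4 = 256. Using exponentiation by squaring, this requires 2 multiplications. The key idea: if the exponent is even, square the half-power; if odd, multiply by the base once.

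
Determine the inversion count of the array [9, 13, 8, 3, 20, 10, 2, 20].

Finding inversions in [9, 13, 8, 3, 20, 10, 2, 20]:

(0, 2): arr[0]=9 > arr[2]=8
(0, 3): arr[0]=9 > arr[3]=3
(0, 6): arr[0]=9 > arr[6]=2
(1, 2): arr[1]=13 > arr[2]=8
(1, 3): arr[1]=13 > arr[3]=3
(1, 5): arr[1]=13 > arr[5]=10
(1, 6): arr[1]=13 > arr[6]=2
(2, 3): arr[2]=8 > arr[3]=3
(2, 6): arr[2]=8 > arr[6]=2
(3, 6): arr[3]=3 > arr[6]=2
(4, 5): arr[4]=20 > arr[5]=10
(4, 6): arr[4]=20 > arr[6]=2
(5, 6): arr[5]=10 > arr[6]=2

Total inversions: 13

The array has 13 inversion(s): (0,2), (0,3), (0,6), (1,2), (1,3), (1,5), (1,6), (2,3), (2,6), (3,6), (4,5), (4,6), (5,6). Each pair (i,j) satisfies i < j and arr[i] > arr[j].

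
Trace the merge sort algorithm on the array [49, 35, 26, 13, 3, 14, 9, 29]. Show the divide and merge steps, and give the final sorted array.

Merge sort trace:

Split: [49, 35, 26, 13, 3, 14, 9, 29] -> [49, 35, 26, 13] and [3, 14, 9, 29]
  Split: [49, 35, 26, 13] -> [49, 35] and [26, 13]
    Split: [49, 35] -> [49] and [35]
    Merge: [49] + [35] -> [35, 49]
    Split: [26, 13] -> [26] and [13]
    Merge: [26] + [13] -> [13, 26]
  Merge: [35, 49] + [13, 26] -> [13, 26, 35, 49]
  Split: [3, 14, 9, 29] -> [3, 14] and [9, 29]
    Split: [3, 14] -> [3] and [14]
    Merge: [3] + [14] -> [3, 14]
    Split: [9, 29] -> [9] and [29]
    Merge: [9] + [29] -> [9, 29]
  Merge: [3, 14] + [9, 29] -> [3, 9, 14, 29]
Merge: [13, 26, 35, 49] + [3, 9, 14, 29] -> [3, 9, 13, 14, 26, 29, 35, 49]

Final sorted array: [3, 9, 13, 14, 26, 29, 35, 49]

The merge sort proceeds by recursively splitting the array and merging sorted halves.
After all merges, the sorted array is [3, 9, 13, 14, 26, 29, 35, 49].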